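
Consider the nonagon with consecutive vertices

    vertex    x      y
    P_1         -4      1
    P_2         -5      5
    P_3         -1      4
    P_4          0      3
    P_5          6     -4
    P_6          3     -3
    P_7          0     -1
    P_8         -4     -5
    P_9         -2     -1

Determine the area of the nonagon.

Apply the shoelace (surveyor's) formula: 2A = Σ (x_i·y_{i+1} − x_{i+1}·y_i), indices taken mod 9.
Σ = (-15) + (-15) + (-3) + (-18) + (-6) + (-3) + (-4) + (-6) + (-6) = -76
Area = |Σ|/2 = 38.

38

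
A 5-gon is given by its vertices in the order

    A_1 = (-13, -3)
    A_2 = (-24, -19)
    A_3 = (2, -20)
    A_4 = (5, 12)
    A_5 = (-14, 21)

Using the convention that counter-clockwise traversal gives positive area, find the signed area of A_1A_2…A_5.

Apply the surveyor's formula: 2A = Σ (x_i·y_{i+1} − x_{i+1}·y_i), indices taken mod 5.
A_1→A_2: (-13)(-19) − (-24)(-3) = 175
A_2→A_3: (-24)(-20) − (2)(-19) = 518
A_3→A_4: (2)(12) − (5)(-20) = 124
A_4→A_5: (5)(21) − (-14)(12) = 273
A_5→A_1: (-14)(-3) − (-13)(21) = 315
Σ = 1405
Signed area = Σ/2 = 702.5 (positive ⇒ counter-clockwise traversal).

702.5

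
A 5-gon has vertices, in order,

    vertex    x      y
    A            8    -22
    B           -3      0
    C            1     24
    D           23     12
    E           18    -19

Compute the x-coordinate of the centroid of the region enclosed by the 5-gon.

2203/225

Apply the surveyor's formula. First the cross-terms c_i = x_i·y_{i+1} − x_{i+1}·y_i:
  -66, -72, -540, -653, -244  ⇒  2A = -1575, A = -787.5.
Then Σ (x_i + x_{i+1})·c_i = -46263, so x̄ = -46263 / (6·(-787.5)) = 2203/225.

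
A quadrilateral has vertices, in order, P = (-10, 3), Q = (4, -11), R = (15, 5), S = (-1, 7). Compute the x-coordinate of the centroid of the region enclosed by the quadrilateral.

Apply the surveyor's formula. First the cross-terms c_i = x_i·y_{i+1} − x_{i+1}·y_i:
  98, 185, 110, 67  ⇒  2A = 460, A = 230.
Then Σ (x_i + x_{i+1})·c_i = 3730, so x̄ = 3730 / (6·230) = 373/138.

373/138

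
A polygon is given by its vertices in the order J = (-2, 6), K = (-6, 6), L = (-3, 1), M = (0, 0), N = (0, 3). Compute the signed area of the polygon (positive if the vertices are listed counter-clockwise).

Apply the shoelace (surveyor's) formula: 2A = Σ (x_i·y_{i+1} − x_{i+1}·y_i), indices taken mod 5.
Cross-terms: 24, 12, 0, 0, 6  ⇒  Σ = 42
Signed area = Σ/2 = 21 (positive ⇒ counter-clockwise traversal).

21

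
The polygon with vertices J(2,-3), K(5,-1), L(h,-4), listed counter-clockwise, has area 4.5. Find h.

Write out the shoelace sum; only the two edges meeting at L involve h:
2·Area = [(5·(-4) − h·(-1)) + (h·(-3) − 2·(-4))] + 13
       = -2·h + 1 = 9
⇒ h = -4.

-4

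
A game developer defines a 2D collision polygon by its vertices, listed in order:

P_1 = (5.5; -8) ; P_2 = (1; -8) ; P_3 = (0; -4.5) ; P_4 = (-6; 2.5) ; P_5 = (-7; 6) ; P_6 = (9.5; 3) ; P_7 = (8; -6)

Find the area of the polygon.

138

Apply the surveyor's formula: 2A = Σ (x_i·y_{i+1} − x_{i+1}·y_i), indices taken mod 7.
P_1→P_2: (5.5)(-8) − (1)(-8) = -36
P_2→P_3: (1)(-4.5) − (0)(-8) = -4.5
P_3→P_4: (0)(2.5) − (-6)(-4.5) = -27
P_4→P_5: (-6)(6) − (-7)(2.5) = -18.5
P_5→P_6: (-7)(3) − (9.5)(6) = -78
P_6→P_7: (9.5)(-6) − (8)(3) = -81
P_7→P_1: (8)(-8) − (5.5)(-6) = -31
Σ = -276
Area = |Σ|/2 = 138.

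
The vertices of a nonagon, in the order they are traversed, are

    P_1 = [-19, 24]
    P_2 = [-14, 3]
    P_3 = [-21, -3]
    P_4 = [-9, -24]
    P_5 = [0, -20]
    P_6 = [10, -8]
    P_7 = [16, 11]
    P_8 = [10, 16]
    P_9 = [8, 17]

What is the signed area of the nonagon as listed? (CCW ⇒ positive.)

1091

Cross-terms: 279, 105, 477, 180, 200, 238, 146, 42, 515  ⇒  Σ = 2182
Signed area = Σ/2 = 1091 (positive ⇒ counter-clockwise traversal).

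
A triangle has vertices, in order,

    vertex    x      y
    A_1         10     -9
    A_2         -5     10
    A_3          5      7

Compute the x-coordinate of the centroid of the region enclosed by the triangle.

10/3

Apply the shoelace formula. First the cross-terms c_i = x_i·y_{i+1} − x_{i+1}·y_i:
  55, -85, -115  ⇒  2A = -145, A = -72.5.
Then Σ (x_i + x_{i+1})·c_i = -1450, so x̄ = -1450 / (6·(-72.5)) = 10/3.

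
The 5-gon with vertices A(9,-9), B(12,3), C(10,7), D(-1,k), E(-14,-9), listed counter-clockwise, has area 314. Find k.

The doubled signed area Σ (x_i y_{i+1} − x_{i+1} y_i) is linear in k.
With k=0 it equals 412; the coefficient of k is 24 (from the two edges through D).
So 24·k + 412 = 2·314 = 628 ⇒ k = 9.

9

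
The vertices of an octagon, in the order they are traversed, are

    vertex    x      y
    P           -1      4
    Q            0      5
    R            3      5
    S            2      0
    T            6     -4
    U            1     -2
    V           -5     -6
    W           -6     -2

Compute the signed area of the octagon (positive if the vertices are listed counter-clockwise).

Apply the shoelace (surveyor's) formula: 2A = Σ (x_i·y_{i+1} − x_{i+1}·y_i), indices taken mod 8.
Cross-terms: -5, -15, -10, -8, -8, -16, -26, -26  ⇒  Σ = -114
Signed area = Σ/2 = -57 (negative ⇒ clockwise traversal).

-57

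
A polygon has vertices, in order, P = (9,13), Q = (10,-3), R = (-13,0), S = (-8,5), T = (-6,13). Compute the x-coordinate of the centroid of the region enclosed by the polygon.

35/53

Apply the surveyor's formula. First the cross-terms c_i = x_i·y_{i+1} − x_{i+1}·y_i:
  -157, -39, -65, -74, -195  ⇒  2A = -530, A = -265.
Then Σ (x_i + x_{i+1})·c_i = -1050, so x̄ = -1050 / (6·(-265)) = 35/53.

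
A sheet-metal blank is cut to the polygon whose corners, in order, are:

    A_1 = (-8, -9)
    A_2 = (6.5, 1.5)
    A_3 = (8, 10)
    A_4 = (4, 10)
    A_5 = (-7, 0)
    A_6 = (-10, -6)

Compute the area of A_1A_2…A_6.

146.75

Apply Gauss's area formula: 2A = Σ (x_i·y_{i+1} − x_{i+1}·y_i), indices taken mod 6.
Cross-terms: 46.5, 53, 40, 70, 42, 42  ⇒  Σ = 293.5
Area = |Σ|/2 = 146.75.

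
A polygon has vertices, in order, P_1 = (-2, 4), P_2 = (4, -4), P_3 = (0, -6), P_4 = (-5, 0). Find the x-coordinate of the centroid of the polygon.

Apply the shoelace formula. First the cross-terms c_i = x_i·y_{i+1} − x_{i+1}·y_i:
  -8, -24, -30, -20  ⇒  2A = -82, A = -41.
Then Σ (x_i + x_{i+1})·c_i = 178, so x̄ = 178 / (6·(-41)) = -89/123.

-89/123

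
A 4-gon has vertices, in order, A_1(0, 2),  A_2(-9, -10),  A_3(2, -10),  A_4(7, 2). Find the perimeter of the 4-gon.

46

|A_1A_2| = √((-9)² + (-12)²) = √225 = 15
|A_2A_3| = √((11)² + (0)²) = √121 = 11
|A_3A_4| = √((5)² + (12)²) = √169 = 13
|A_4A_1| = √((-7)² + (0)²) = √49 = 7
Perimeter = 15 + 11 + 13 + 7 = 46.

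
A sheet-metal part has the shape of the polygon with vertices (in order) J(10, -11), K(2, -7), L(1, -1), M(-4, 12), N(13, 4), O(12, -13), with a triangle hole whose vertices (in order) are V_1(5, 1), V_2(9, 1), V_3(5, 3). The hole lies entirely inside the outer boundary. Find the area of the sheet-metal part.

Outer boundary:
Σ = (-48) + (5) + (8) + (-172) + (-217) + (-2) = -426
Area = |Σ|/2 = 213.
Hole:
Cross-terms: -4, 22, -10  ⇒  Σ = 8
Area = |Σ|/2 = 4.
Net area = 213 − 4 = 209.

209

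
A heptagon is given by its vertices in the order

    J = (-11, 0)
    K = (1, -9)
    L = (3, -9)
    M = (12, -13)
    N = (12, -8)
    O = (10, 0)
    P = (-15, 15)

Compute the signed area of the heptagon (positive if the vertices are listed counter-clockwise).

320.5

Apply the shoelace formula: 2A = Σ (x_i·y_{i+1} − x_{i+1}·y_i), indices taken mod 7.
Σ = (99) + (18) + (69) + (60) + (80) + (150) + (165) = 641
Signed area = Σ/2 = 320.5 (positive ⇒ counter-clockwise traversal).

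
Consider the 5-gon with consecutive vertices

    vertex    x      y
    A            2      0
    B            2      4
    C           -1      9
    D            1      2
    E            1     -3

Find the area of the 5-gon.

Apply Gauss's area formula: 2A = Σ (x_i·y_{i+1} − x_{i+1}·y_i), indices taken mod 5.
Cross-terms: 8, 22, -11, -5, 6  ⇒  Σ = 20
Area = |Σ|/2 = 10.

10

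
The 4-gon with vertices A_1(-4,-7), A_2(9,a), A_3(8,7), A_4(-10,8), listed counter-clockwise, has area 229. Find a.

Write out the shoelace sum; only the two edges meeting at A_2 involve a:
2·Area = [((-4)·a − 9·(-7)) + (9·7 − 8·a)] + 236
       = -12·a + 362 = 458
⇒ a = -8.

-8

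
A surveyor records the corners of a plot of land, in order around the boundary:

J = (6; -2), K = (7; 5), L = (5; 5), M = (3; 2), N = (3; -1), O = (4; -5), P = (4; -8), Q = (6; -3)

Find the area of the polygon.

Apply the shoelace (surveyor's) formula: 2A = Σ (x_i·y_{i+1} − x_{i+1}·y_i), indices taken mod 8.
J→K: (6)(5) − (7)(-2) = 44
K→L: (7)(5) − (5)(5) = 10
L→M: (5)(2) − (3)(5) = -5
M→N: (3)(-1) − (3)(2) = -9
N→O: (3)(-5) − (4)(-1) = -11
O→P: (4)(-8) − (4)(-5) = -12
P→Q: (4)(-3) − (6)(-8) = 36
Q→J: (6)(-2) − (6)(-3) = 6
Σ = 59
Area = |Σ|/2 = 29.5.

29.5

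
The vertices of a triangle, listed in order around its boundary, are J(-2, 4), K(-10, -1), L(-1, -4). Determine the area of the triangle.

Cross-terms: 42, 39, -12  ⇒  Σ = 69
Area = |Σ|/2 = 34.5.

34.5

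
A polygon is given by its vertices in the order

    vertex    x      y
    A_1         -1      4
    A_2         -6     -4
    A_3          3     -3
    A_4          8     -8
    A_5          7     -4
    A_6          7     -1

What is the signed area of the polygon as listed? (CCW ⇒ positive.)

Apply the surveyor's formula: 2A = Σ (x_i·y_{i+1} − x_{i+1}·y_i), indices taken mod 6.
Σ = (28) + (30) + (0) + (24) + (21) + (27) = 130
Signed area = Σ/2 = 65 (positive ⇒ counter-clockwise traversal).

65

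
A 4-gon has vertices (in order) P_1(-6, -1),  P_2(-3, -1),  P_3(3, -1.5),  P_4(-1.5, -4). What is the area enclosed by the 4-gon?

13.125

Σ = (3) + (7.5) + (-14.25) + (-22.5) = -26.25
Area = |Σ|/2 = 13.125.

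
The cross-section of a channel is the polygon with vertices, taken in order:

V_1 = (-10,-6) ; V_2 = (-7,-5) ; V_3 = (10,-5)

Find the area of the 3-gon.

Σ = (8) + (85) + (-110) = -17
Area = |Σ|/2 = 8.5.

8.5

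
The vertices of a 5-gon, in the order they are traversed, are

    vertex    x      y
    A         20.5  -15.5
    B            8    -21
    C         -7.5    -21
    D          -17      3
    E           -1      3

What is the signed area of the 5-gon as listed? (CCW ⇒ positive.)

Apply Gauss's area formula: 2A = Σ (x_i·y_{i+1} − x_{i+1}·y_i), indices taken mod 5.
Cross-terms: -306.5, -325.5, -379.5, -48, -46  ⇒  Σ = -1105.5
Signed area = Σ/2 = -552.75 (negative ⇒ clockwise traversal).

-552.75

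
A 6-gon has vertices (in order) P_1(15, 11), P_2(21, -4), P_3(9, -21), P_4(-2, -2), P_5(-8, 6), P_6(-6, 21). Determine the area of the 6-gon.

648.5

Apply the surveyor's formula: 2A = Σ (x_i·y_{i+1} − x_{i+1}·y_i), indices taken mod 6.
Σ = (-291) + (-405) + (-60) + (-28) + (-132) + (-381) = -1297
Area = |Σ|/2 = 648.5.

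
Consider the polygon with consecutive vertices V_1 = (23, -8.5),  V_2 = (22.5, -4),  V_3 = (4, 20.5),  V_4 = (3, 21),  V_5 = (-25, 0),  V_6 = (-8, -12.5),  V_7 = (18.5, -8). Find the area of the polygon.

V_1→V_2: (23)(-4) − (22.5)(-8.5) = 99.25
V_2→V_3: (22.5)(20.5) − (4)(-4) = 477.25
V_3→V_4: (4)(21) − (3)(20.5) = 22.5
V_4→V_5: (3)(0) − (-25)(21) = 525
V_5→V_6: (-25)(-12.5) − (-8)(0) = 312.5
V_6→V_7: (-8)(-8) − (18.5)(-12.5) = 295.25
V_7→V_1: (18.5)(-8.5) − (23)(-8) = 26.75
Σ = 1758.5
Area = |Σ|/2 = 879.25.

879.25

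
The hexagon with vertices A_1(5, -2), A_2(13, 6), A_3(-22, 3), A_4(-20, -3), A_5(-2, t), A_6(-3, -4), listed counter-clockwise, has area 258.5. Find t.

Write out the shoelace sum; only the two edges meeting at A_5 involve t:
2·Area = [((-20)·t − (-2)·(-3)) + ((-2)·(-4) − (-3)·t)] + 379
       = -17·t + 381 = 517
⇒ t = -8.

-8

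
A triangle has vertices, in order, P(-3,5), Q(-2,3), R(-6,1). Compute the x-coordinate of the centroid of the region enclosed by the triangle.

-11/3

Apply the shoelace (surveyor's) formula. First the cross-terms c_i = x_i·y_{i+1} − x_{i+1}·y_i:
  1, 16, -27  ⇒  2A = -10, A = -5.
Then Σ (x_i + x_{i+1})·c_i = 110, so x̄ = 110 / (6·(-5)) = -11/3.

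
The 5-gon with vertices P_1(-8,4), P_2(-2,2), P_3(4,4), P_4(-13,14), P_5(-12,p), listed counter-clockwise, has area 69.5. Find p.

The doubled signed area Σ (x_i y_{i+1} − x_{i+1} y_i) is linear in p.
With p=0 it equals 204; the coefficient of p is -5 (from the two edges through P_5).
So -5·p + 204 = 2·69.5 = 139 ⇒ p = 13.

13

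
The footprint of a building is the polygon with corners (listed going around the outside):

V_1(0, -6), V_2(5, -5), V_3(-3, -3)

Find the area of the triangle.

Apply the shoelace (surveyor's) formula: 2A = Σ (x_i·y_{i+1} − x_{i+1}·y_i), indices taken mod 3.
Σ = (30) + (-30) + (18) = 18
Area = |Σ|/2 = 9.

9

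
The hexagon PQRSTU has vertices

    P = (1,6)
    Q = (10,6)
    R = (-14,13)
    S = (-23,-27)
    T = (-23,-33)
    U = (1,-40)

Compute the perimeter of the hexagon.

|PQ| = √((9)² + (0)²) = √81 = 9
|QR| = √((-24)² + (7)²) = √625 = 25
|RS| = √((-9)² + (-40)²) = √1681 = 41
|ST| = √((0)² + (-6)²) = √36 = 6
|TU| = √((24)² + (-7)²) = √625 = 25
|UP| = √((0)² + (46)²) = √2116 = 46
Perimeter = 9 + 25 + 41 + 6 + 25 + 46 = 152.

152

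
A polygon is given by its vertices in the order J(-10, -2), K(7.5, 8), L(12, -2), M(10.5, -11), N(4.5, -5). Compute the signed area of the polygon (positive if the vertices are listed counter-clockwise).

-174.5

Apply the shoelace formula: 2A = Σ (x_i·y_{i+1} − x_{i+1}·y_i), indices taken mod 5.
Σ = (-65) + (-111) + (-111) + (-3) + (-59) = -349
Signed area = Σ/2 = -174.5 (negative ⇒ clockwise traversal).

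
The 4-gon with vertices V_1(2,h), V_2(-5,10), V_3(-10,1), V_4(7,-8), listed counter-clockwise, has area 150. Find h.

The doubled signed area Σ (x_i y_{i+1} − x_{i+1} y_i) is linear in h.
With h=0 it equals 204; the coefficient of h is 12 (from the two edges through V_1).
So 12·h + 204 = 2·150 = 300 ⇒ h = 8.

8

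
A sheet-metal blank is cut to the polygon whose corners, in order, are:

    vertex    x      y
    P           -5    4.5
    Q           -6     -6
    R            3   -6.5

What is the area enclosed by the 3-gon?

Σ = (57) + (57) + (-19) = 95
Area = |Σ|/2 = 47.5.

47.5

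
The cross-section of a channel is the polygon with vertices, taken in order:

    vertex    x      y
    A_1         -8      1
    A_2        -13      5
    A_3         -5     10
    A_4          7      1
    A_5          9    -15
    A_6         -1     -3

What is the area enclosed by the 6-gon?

194

Apply the shoelace (surveyor's) formula: 2A = Σ (x_i·y_{i+1} − x_{i+1}·y_i), indices taken mod 6.
Cross-terms: -27, -105, -75, -114, -42, -25  ⇒  Σ = -388
Area = |Σ|/2 = 194.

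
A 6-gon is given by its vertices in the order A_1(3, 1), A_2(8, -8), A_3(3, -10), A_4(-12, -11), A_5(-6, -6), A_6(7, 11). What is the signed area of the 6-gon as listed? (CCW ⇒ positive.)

-142.5

Apply the shoelace (surveyor's) formula: 2A = Σ (x_i·y_{i+1} − x_{i+1}·y_i), indices taken mod 6.
Σ = (-32) + (-56) + (-153) + (6) + (-24) + (-26) = -285
Signed area = Σ/2 = -142.5 (negative ⇒ clockwise traversal).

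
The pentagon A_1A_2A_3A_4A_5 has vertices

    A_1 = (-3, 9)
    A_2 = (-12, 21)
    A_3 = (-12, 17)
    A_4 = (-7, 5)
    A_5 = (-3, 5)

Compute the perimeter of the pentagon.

|A_1A_2| = √((-9)² + (12)²) = √225 = 15
|A_2A_3| = √((0)² + (-4)²) = √16 = 4
|A_3A_4| = √((5)² + (-12)²) = √169 = 13
|A_4A_5| = √((4)² + (0)²) = √16 = 4
|A_5A_1| = √((0)² + (4)²) = √16 = 4
Perimeter = 15 + 4 + 13 + 4 + 4 = 40.

40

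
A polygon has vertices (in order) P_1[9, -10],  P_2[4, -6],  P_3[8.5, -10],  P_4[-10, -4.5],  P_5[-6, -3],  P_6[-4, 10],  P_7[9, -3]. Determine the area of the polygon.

175.625

Apply the shoelace formula: 2A = Σ (x_i·y_{i+1} − x_{i+1}·y_i), indices taken mod 7.
Σ = (-14) + (11) + (-138.25) + (3) + (-72) + (-78) + (-63) = -351.25
Area = |Σ|/2 = 175.625.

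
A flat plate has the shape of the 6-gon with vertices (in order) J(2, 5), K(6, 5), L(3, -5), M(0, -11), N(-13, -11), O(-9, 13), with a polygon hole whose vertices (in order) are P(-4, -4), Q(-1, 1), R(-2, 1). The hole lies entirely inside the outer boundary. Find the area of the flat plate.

287.5

Outer boundary:
Apply Gauss's area formula: 2A = Σ (x_i·y_{i+1} − x_{i+1}·y_i), indices taken mod 6.
Σ = (-20) + (-45) + (-33) + (-143) + (-268) + (-71) = -580
Area = |Σ|/2 = 290.
Hole:
Σ = (-8) + (1) + (12) = 5
Area = |Σ|/2 = 2.5.
Net area = 290 − 2.5 = 287.5.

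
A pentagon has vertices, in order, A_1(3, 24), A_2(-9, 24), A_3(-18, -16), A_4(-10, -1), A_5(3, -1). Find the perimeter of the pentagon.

|A_1A_2| = √((-12)² + (0)²) = √144 = 12
|A_2A_3| = √((-9)² + (-40)²) = √1681 = 41
|A_3A_4| = √((8)² + (15)²) = √289 = 17
|A_4A_5| = √((13)² + (0)²) = √169 = 13
|A_5A_1| = √((0)² + (25)²) = √625 = 25
Perimeter = 12 + 41 + 17 + 13 + 25 = 108.

108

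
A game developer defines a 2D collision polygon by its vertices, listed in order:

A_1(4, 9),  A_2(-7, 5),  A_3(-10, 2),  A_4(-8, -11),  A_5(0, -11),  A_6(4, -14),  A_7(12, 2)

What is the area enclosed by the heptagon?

326.5

Apply the surveyor's formula: 2A = Σ (x_i·y_{i+1} − x_{i+1}·y_i), indices taken mod 7.
Σ = (83) + (36) + (126) + (88) + (44) + (176) + (100) = 653
Area = |Σ|/2 = 326.5.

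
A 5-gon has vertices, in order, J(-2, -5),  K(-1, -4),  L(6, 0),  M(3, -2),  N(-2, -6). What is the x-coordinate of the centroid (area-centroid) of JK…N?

11/27

Apply the shoelace formula. First the cross-terms c_i = x_i·y_{i+1} − x_{i+1}·y_i:
  3, 24, -12, -22, -2  ⇒  2A = -9, A = -4.5.
Then Σ (x_i + x_{i+1})·c_i = -11, so x̄ = -11 / (6·(-4.5)) = 11/27.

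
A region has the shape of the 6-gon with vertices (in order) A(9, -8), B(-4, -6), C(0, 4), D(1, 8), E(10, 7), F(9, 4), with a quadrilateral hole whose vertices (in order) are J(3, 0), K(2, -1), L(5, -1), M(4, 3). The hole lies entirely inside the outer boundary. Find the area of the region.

150

Outer boundary:
Apply the surveyor's formula: 2A = Σ (x_i·y_{i+1} − x_{i+1}·y_i), indices taken mod 6.
Σ = (-86) + (-16) + (-4) + (-73) + (-23) + (-108) = -310
Area = |Σ|/2 = 155.
Hole:
J→K: (3)(-1) − (2)(0) = -3
K→L: (2)(-1) − (5)(-1) = 3
L→M: (5)(3) − (4)(-1) = 19
M→J: (4)(0) − (3)(3) = -9
Σ = 10
Area = |Σ|/2 = 5.
Net area = 155 − 5 = 150.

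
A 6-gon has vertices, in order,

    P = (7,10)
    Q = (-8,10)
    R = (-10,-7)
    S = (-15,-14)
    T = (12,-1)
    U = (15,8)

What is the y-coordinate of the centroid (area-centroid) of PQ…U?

91/81

Apply the shoelace formula. First the cross-terms c_i = x_i·y_{i+1} − x_{i+1}·y_i:
  150, 156, 35, 183, 111, 94  ⇒  2A = 729, A = 364.5.
Then Σ (y_i + y_{i+1})·c_i = 2457, so ȳ = 2457 / (6·364.5) = 91/81.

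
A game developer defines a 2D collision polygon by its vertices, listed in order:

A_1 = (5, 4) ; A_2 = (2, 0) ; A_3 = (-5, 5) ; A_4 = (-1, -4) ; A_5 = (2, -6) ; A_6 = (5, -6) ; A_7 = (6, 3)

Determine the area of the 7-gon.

Apply the shoelace (surveyor's) formula: 2A = Σ (x_i·y_{i+1} − x_{i+1}·y_i), indices taken mod 7.
Σ = (-8) + (10) + (25) + (14) + (18) + (51) + (9) = 119
Area = |Σ|/2 = 59.5.

59.5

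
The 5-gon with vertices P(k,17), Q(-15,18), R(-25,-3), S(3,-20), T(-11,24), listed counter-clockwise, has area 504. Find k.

-14

Write out the shoelace sum; only the two edges meeting at P involve k:
2·Area = [((-11)·17 − k·24) + (k·18 − (-15)·17)] + 856
       = -6·k + 924 = 1008
⇒ k = -14.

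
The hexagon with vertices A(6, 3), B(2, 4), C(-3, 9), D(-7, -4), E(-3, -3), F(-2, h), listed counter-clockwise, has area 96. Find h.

The doubled signed area Σ (x_i y_{i+1} − x_{i+1} y_i) is linear in h.
With h=0 it equals 120; the coefficient of h is -9 (from the two edges through F).
So -9·h + 120 = 2·96 = 192 ⇒ h = -8.

-8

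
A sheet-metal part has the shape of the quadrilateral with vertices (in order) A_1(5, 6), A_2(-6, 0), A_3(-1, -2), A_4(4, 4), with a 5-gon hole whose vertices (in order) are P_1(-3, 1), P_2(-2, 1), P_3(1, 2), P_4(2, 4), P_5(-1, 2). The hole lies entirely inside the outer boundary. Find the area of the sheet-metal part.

24.5

Outer boundary:
Apply Gauss's area formula: 2A = Σ (x_i·y_{i+1} − x_{i+1}·y_i), indices taken mod 4.
Cross-terms: 36, 12, 4, 4  ⇒  Σ = 56
Area = |Σ|/2 = 28.
Hole:
Apply the surveyor's formula: 2A = Σ (x_i·y_{i+1} − x_{i+1}·y_i), indices taken mod 5.
Σ = (-1) + (-5) + (0) + (8) + (5) = 7
Area = |Σ|/2 = 3.5.
Net area = 28 − 3.5 = 24.5.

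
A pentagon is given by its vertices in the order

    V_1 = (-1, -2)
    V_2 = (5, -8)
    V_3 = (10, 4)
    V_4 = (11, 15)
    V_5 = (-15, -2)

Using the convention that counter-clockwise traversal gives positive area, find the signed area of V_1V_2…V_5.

Apply the surveyor's formula: 2A = Σ (x_i·y_{i+1} − x_{i+1}·y_i), indices taken mod 5.
V_1→V_2: (-1)(-8) − (5)(-2) = 18
V_2→V_3: (5)(4) − (10)(-8) = 100
V_3→V_4: (10)(15) − (11)(4) = 106
V_4→V_5: (11)(-2) − (-15)(15) = 203
V_5→V_1: (-15)(-2) − (-1)(-2) = 28
Σ = 455
Signed area = Σ/2 = 227.5 (positive ⇒ counter-clockwise traversal).

227.5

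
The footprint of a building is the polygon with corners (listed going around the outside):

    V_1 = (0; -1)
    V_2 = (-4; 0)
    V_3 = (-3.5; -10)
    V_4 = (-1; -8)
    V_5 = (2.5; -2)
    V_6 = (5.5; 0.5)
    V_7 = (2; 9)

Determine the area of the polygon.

67.375

V_1→V_2: (0)(0) − (-4)(-1) = -4
V_2→V_3: (-4)(-10) − (-3.5)(0) = 40
V_3→V_4: (-3.5)(-8) − (-1)(-10) = 18
V_4→V_5: (-1)(-2) − (2.5)(-8) = 22
V_5→V_6: (2.5)(0.5) − (5.5)(-2) = 12.25
V_6→V_7: (5.5)(9) − (2)(0.5) = 48.5
V_7→V_1: (2)(-1) − (0)(9) = -2
Σ = 134.75
Area = |Σ|/2 = 67.375.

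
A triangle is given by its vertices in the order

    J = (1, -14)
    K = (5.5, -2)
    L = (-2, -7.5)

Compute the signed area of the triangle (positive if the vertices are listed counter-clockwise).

Apply the shoelace (surveyor's) formula: 2A = Σ (x_i·y_{i+1} − x_{i+1}·y_i), indices taken mod 3.
Cross-terms: 75, -45.25, 35.5  ⇒  Σ = 65.25
Signed area = Σ/2 = 32.625 (positive ⇒ counter-clockwise traversal).

32.625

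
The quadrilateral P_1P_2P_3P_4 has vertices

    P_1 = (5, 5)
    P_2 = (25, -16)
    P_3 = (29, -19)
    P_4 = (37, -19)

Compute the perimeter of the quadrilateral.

|P_1P_2| = √((20)² + (-21)²) = √841 = 29
|P_2P_3| = √((4)² + (-3)²) = √25 = 5
|P_3P_4| = √((8)² + (0)²) = √64 = 8
|P_4P_1| = √((-32)² + (24)²) = √1600 = 40
Perimeter = 29 + 5 + 8 + 40 = 82.

82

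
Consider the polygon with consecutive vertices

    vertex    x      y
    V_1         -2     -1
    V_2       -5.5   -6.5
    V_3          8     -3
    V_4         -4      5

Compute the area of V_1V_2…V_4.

59

Apply Gauss's area formula: 2A = Σ (x_i·y_{i+1} − x_{i+1}·y_i), indices taken mod 4.
V_1→V_2: (-2)(-6.5) − (-5.5)(-1) = 7.5
V_2→V_3: (-5.5)(-3) − (8)(-6.5) = 68.5
V_3→V_4: (8)(5) − (-4)(-3) = 28
V_4→V_1: (-4)(-1) − (-2)(5) = 14
Σ = 118
Area = |Σ|/2 = 59.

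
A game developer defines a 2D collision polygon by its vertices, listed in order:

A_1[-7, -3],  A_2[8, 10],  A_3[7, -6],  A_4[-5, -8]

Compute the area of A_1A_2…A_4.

145.5

Apply the surveyor's formula: 2A = Σ (x_i·y_{i+1} − x_{i+1}·y_i), indices taken mod 4.
Cross-terms: -46, -118, -86, -41  ⇒  Σ = -291
Area = |Σ|/2 = 145.5.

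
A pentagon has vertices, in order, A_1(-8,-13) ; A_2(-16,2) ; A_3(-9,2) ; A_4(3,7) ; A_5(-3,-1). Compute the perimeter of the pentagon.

60

|A_1A_2| = √((-8)² + (15)²) = √289 = 17
|A_2A_3| = √((7)² + (0)²) = √49 = 7
|A_3A_4| = √((12)² + (5)²) = √169 = 13
|A_4A_5| = √((-6)² + (-8)²) = √100 = 10
|A_5A_1| = √((-5)² + (-12)²) = √169 = 13
Perimeter = 17 + 7 + 13 + 10 + 13 = 60.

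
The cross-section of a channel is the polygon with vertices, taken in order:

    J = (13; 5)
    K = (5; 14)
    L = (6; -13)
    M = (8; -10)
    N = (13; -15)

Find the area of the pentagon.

161

Σ = (157) + (-149) + (44) + (10) + (260) = 322
Area = |Σ|/2 = 161.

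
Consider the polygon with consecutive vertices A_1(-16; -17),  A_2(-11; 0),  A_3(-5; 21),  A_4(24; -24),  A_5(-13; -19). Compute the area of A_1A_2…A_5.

826.5

Apply Gauss's area formula: 2A = Σ (x_i·y_{i+1} − x_{i+1}·y_i), indices taken mod 5.
Σ = (-187) + (-231) + (-384) + (-768) + (-83) = -1653
Area = |Σ|/2 = 826.5.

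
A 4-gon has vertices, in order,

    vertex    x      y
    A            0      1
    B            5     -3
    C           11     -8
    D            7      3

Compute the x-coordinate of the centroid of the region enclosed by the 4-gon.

757/126

Apply the shoelace formula. First the cross-terms c_i = x_i·y_{i+1} − x_{i+1}·y_i:
  -5, -7, 89, 7  ⇒  2A = 84, A = 42.
Then Σ (x_i + x_{i+1})·c_i = 1514, so x̄ = 1514 / (6·42) = 757/126.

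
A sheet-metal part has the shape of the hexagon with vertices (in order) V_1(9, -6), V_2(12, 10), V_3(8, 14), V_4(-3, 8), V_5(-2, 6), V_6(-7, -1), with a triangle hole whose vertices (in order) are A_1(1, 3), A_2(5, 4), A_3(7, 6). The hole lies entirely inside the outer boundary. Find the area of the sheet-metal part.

Outer boundary:
Apply the shoelace formula: 2A = Σ (x_i·y_{i+1} − x_{i+1}·y_i), indices taken mod 6.
Σ = (162) + (88) + (106) + (-2) + (44) + (51) = 449
Area = |Σ|/2 = 224.5.
Hole:
A_1→A_2: (1)(4) − (5)(3) = -11
A_2→A_3: (5)(6) − (7)(4) = 2
A_3→A_1: (7)(3) − (1)(6) = 15
Σ = 6
Area = |Σ|/2 = 3.
Net area = 224.5 − 3 = 221.5.

221.5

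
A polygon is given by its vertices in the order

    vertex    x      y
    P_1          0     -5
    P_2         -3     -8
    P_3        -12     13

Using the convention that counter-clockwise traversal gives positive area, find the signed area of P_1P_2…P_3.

-45

Σ = (-15) + (-135) + (60) = -90
Signed area = Σ/2 = -45 (negative ⇒ clockwise traversal).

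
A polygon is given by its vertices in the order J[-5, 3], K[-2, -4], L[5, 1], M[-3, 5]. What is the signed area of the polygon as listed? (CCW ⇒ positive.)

J→K: (-5)(-4) − (-2)(3) = 26
K→L: (-2)(1) − (5)(-4) = 18
L→M: (5)(5) − (-3)(1) = 28
M→J: (-3)(3) − (-5)(5) = 16
Σ = 88
Signed area = Σ/2 = 44 (positive ⇒ counter-clockwise traversal).

44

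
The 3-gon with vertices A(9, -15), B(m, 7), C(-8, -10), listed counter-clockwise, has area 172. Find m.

3

Write out the shoelace sum; only the two edges meeting at B involve m:
2·Area = [(9·7 − m·(-15)) + (m·(-10) − (-8)·7)] + 210
       = 5·m + 329 = 344
⇒ m = 3.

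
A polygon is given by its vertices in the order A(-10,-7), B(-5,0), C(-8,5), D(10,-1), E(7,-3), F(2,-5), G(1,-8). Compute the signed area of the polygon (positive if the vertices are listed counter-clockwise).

Apply the shoelace (surveyor's) formula: 2A = Σ (x_i·y_{i+1} − x_{i+1}·y_i), indices taken mod 7.
Σ = (-35) + (-25) + (-42) + (-23) + (-29) + (-11) + (-87) = -252
Signed area = Σ/2 = -126 (negative ⇒ clockwise traversal).

-126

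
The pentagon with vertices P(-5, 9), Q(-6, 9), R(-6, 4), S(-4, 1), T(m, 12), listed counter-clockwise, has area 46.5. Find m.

4

Write out the shoelace sum; only the two edges meeting at T involve m:
2·Area = [((-4)·12 − m·1) + (m·9 − (-5)·12)] + 49
       = 8·m + 61 = 93
⇒ m = 4.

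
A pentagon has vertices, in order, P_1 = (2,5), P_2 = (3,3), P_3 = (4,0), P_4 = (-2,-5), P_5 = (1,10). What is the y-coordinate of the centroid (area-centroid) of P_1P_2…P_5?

308/213

Apply the surveyor's formula. First the cross-terms c_i = x_i·y_{i+1} − x_{i+1}·y_i:
  -9, -12, -20, -15, -15  ⇒  2A = -71, A = -35.5.
Then Σ (y_i + y_{i+1})·c_i = -308, so ȳ = -308 / (6·(-35.5)) = 308/213.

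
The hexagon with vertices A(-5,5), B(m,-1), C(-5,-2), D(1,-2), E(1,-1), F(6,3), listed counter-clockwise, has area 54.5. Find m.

The doubled signed area Σ (x_i y_{i+1} − x_{i+1} y_i) is linear in m.
With m=0 it equals 67; the coefficient of m is -7 (from the two edges through B).
So -7·m + 67 = 2·54.5 = 109 ⇒ m = -6.

-6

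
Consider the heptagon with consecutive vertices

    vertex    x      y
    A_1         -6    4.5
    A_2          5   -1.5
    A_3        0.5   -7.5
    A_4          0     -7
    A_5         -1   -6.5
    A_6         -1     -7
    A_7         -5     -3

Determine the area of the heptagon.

66.375

Apply the shoelace (surveyor's) formula: 2A = Σ (x_i·y_{i+1} − x_{i+1}·y_i), indices taken mod 7.
Σ = (-13.5) + (-36.75) + (-3.5) + (-7) + (0.5) + (-32) + (-40.5) = -132.75
Area = |Σ|/2 = 66.375.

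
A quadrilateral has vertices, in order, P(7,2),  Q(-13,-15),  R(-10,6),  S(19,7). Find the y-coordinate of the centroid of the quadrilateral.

Apply the shoelace formula. First the cross-terms c_i = x_i·y_{i+1} − x_{i+1}·y_i:
  -79, -228, -184, -11  ⇒  2A = -502, A = -251.
Then Σ (y_i + y_{i+1})·c_i = 588, so ȳ = 588 / (6·(-251)) = -98/251.

-98/251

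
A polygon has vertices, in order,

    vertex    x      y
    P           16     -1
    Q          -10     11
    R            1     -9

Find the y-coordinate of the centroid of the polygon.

1/3

Apply the surveyor's formula. First the cross-terms c_i = x_i·y_{i+1} − x_{i+1}·y_i:
  166, 79, 143  ⇒  2A = 388, A = 194.
Then Σ (y_i + y_{i+1})·c_i = 388, so ȳ = 388 / (6·194) = 1/3.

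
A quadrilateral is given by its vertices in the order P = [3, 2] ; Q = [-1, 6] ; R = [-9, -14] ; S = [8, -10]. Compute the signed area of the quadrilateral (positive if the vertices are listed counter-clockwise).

168

Σ = (20) + (68) + (202) + (46) = 336
Signed area = Σ/2 = 168 (positive ⇒ counter-clockwise traversal).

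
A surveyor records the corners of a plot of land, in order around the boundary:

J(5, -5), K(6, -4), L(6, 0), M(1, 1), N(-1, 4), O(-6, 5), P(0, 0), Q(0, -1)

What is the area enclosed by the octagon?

Apply the shoelace (surveyor's) formula: 2A = Σ (x_i·y_{i+1} − x_{i+1}·y_i), indices taken mod 8.
Σ = (10) + (24) + (6) + (5) + (19) + (0) + (0) + (5) = 69
Area = |Σ|/2 = 34.5.

34.5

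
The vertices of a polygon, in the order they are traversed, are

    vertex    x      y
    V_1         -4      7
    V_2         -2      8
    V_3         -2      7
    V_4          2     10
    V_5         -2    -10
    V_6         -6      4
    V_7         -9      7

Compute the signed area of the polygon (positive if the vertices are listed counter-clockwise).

-79.5

Cross-terms: -18, 2, -34, 0, -68, -6, -35  ⇒  Σ = -159
Signed area = Σ/2 = -79.5 (negative ⇒ clockwise traversal).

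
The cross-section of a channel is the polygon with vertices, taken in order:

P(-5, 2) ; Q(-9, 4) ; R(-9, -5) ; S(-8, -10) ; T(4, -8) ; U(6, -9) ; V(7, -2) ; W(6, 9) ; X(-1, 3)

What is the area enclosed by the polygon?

205.5

Apply the shoelace formula: 2A = Σ (x_i·y_{i+1} − x_{i+1}·y_i), indices taken mod 9.
Cross-terms: -2, 81, 50, 104, 12, 51, 75, 27, 13  ⇒  Σ = 411
Area = |Σ|/2 = 205.5.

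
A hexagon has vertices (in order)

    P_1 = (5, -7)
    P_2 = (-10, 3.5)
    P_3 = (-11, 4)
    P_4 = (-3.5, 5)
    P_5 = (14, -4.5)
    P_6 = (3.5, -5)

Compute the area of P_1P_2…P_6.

Apply Gauss's area formula: 2A = Σ (x_i·y_{i+1} − x_{i+1}·y_i), indices taken mod 6.
Σ = (-52.5) + (-1.5) + (-41) + (-54.25) + (-54.25) + (0.5) = -203
Area = |Σ|/2 = 101.5.

101.5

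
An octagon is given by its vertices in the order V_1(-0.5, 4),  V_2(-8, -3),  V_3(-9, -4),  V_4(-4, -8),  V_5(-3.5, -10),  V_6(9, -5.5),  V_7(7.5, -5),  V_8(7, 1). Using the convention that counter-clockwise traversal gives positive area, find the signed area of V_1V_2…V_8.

Apply Gauss's area formula: 2A = Σ (x_i·y_{i+1} − x_{i+1}·y_i), indices taken mod 8.
Σ = (33.5) + (5) + (56) + (12) + (109.25) + (-3.75) + (42.5) + (28.5) = 283
Signed area = Σ/2 = 141.5 (positive ⇒ counter-clockwise traversal).

141.5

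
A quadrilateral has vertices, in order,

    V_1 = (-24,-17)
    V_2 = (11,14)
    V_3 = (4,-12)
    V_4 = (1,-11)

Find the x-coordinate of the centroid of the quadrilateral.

-542/195

Apply the shoelace formula. First the cross-terms c_i = x_i·y_{i+1} − x_{i+1}·y_i:
  -149, -188, -32, -281  ⇒  2A = -650, A = -325.
Then Σ (x_i + x_{i+1})·c_i = 5420, so x̄ = 5420 / (6·(-325)) = -542/195.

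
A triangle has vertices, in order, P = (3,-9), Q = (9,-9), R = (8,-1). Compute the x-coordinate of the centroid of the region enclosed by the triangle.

20/3

Apply Gauss's area formula. First the cross-terms c_i = x_i·y_{i+1} − x_{i+1}·y_i:
  54, 63, -69  ⇒  2A = 48, A = 24.
Then Σ (x_i + x_{i+1})·c_i = 960, so x̄ = 960 / (6·24) = 20/3.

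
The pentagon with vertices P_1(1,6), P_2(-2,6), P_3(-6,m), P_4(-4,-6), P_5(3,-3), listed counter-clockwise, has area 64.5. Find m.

-6

Write out the shoelace sum; only the two edges meeting at P_3 involve m:
2·Area = [((-2)·m − (-6)·6) + ((-6)·(-6) − (-4)·m)] + 69
       = 2·m + 141 = 129
⇒ m = -6.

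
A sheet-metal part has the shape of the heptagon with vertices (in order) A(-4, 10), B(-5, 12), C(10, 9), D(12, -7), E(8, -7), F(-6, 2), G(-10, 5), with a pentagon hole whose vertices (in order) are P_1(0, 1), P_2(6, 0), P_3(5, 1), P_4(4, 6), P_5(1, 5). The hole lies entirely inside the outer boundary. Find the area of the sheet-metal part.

Outer boundary:
Σ = (2) + (-165) + (-178) + (-28) + (-26) + (-10) + (-80) = -485
Area = |Σ|/2 = 242.5.
Hole:
Σ = (-6) + (6) + (26) + (14) + (1) = 41
Area = |Σ|/2 = 20.5.
Net area = 242.5 − 20.5 = 222.

222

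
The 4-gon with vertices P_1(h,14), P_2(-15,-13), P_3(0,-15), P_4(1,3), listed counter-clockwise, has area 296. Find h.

-8

The doubled signed area Σ (x_i y_{i+1} − x_{i+1} y_i) is linear in h.
With h=0 it equals 464; the coefficient of h is -16 (from the two edges through P_1).
So -16·h + 464 = 2·296 = 592 ⇒ h = -8.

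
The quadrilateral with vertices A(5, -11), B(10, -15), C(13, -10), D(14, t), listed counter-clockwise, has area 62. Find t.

1

Write out the shoelace sum; only the two edges meeting at D involve t:
2·Area = [(13·t − 14·(-10)) + (14·(-11) − 5·t)] + 130
       = 8·t + 116 = 124
⇒ t = 1.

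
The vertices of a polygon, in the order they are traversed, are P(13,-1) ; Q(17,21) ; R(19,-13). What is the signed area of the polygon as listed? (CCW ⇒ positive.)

-90

Cross-terms: 290, -620, 150  ⇒  Σ = -180
Signed area = Σ/2 = -90 (negative ⇒ clockwise traversal).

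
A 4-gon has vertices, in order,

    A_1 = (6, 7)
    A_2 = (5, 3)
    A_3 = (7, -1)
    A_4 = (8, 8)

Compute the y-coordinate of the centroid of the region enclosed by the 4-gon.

Apply Gauss's area formula. First the cross-terms c_i = x_i·y_{i+1} − x_{i+1}·y_i:
  -17, -26, 64, 8  ⇒  2A = 29, A = 14.5.
Then Σ (y_i + y_{i+1})·c_i = 346, so ȳ = 346 / (6·14.5) = 346/87.

346/87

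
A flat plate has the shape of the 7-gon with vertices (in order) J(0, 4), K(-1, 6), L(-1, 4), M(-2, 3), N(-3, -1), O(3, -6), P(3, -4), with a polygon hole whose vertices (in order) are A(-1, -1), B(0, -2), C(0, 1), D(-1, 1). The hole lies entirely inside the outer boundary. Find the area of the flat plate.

28

Outer boundary:
Apply the shoelace formula: 2A = Σ (x_i·y_{i+1} − x_{i+1}·y_i), indices taken mod 7.
Cross-terms: 4, 2, 5, 11, 21, 6, 12  ⇒  Σ = 61
Area = |Σ|/2 = 30.5.
Hole:
Apply the shoelace formula: 2A = Σ (x_i·y_{i+1} − x_{i+1}·y_i), indices taken mod 4.
Σ = (2) + (0) + (1) + (2) = 5
Area = |Σ|/2 = 2.5.
Net area = 30.5 − 2.5 = 28.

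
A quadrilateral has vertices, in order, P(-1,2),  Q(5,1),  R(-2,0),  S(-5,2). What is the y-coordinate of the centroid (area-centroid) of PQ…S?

71/63

Apply the surveyor's formula. First the cross-terms c_i = x_i·y_{i+1} − x_{i+1}·y_i:
  -11, 2, -4, -8  ⇒  2A = -21, A = -10.5.
Then Σ (y_i + y_{i+1})·c_i = -71, so ȳ = -71 / (6·(-10.5)) = 71/63.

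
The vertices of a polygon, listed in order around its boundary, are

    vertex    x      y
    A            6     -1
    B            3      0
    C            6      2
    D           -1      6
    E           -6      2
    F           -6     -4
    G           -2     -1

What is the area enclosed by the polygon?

61.5

Apply Gauss's area formula: 2A = Σ (x_i·y_{i+1} − x_{i+1}·y_i), indices taken mod 7.
Cross-terms: 3, 6, 38, 34, 36, -2, 8  ⇒  Σ = 123
Area = |Σ|/2 = 61.5.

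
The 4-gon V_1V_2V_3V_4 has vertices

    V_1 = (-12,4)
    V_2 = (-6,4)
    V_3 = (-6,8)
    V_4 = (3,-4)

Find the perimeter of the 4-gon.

42

|V_1V_2| = √((6)² + (0)²) = √36 = 6
|V_2V_3| = √((0)² + (4)²) = √16 = 4
|V_3V_4| = √((9)² + (-12)²) = √225 = 15
|V_4V_1| = √((-15)² + (8)²) = √289 = 17
Perimeter = 6 + 4 + 15 + 17 = 42.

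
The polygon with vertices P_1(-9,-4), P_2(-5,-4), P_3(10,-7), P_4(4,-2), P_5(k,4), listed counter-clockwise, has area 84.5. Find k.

Write out the shoelace sum; only the two edges meeting at P_5 involve k:
2·Area = [(4·4 − k·(-2)) + (k·(-4) − (-9)·4)] + 99
       = -2·k + 151 = 169
⇒ k = -9.

-9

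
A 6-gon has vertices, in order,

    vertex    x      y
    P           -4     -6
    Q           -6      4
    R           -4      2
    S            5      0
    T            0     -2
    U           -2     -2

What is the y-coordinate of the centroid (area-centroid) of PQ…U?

Apply the shoelace (surveyor's) formula. First the cross-terms c_i = x_i·y_{i+1} − x_{i+1}·y_i:
  -52, 4, -10, -10, -4, 4  ⇒  2A = -68, A = -34.
Then Σ (y_i + y_{i+1})·c_i = 112, so ȳ = 112 / (6·(-34)) = -28/51.

-28/51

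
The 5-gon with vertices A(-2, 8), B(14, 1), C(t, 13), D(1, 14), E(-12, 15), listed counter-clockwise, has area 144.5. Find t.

9

Write out the shoelace sum; only the two edges meeting at C involve t:
2·Area = [(14·13 − t·1) + (t·14 − 1·13)] + 3
       = 13·t + 172 = 289
⇒ t = 9.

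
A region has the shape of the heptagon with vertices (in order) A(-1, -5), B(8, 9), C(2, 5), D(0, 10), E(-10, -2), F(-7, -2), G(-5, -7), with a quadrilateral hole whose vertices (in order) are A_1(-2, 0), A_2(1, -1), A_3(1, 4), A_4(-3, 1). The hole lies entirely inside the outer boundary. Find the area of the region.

Outer boundary:
A→B: (-1)(9) − (8)(-5) = 31
B→C: (8)(5) − (2)(9) = 22
C→D: (2)(10) − (0)(5) = 20
D→E: (0)(-2) − (-10)(10) = 100
E→F: (-10)(-2) − (-7)(-2) = 6
F→G: (-7)(-7) − (-5)(-2) = 39
G→A: (-5)(-5) − (-1)(-7) = 18
Σ = 236
Area = |Σ|/2 = 118.
Hole:
Cross-terms: 2, 5, 13, 2  ⇒  Σ = 22
Area = |Σ|/2 = 11.
Net area = 118 − 11 = 107.

107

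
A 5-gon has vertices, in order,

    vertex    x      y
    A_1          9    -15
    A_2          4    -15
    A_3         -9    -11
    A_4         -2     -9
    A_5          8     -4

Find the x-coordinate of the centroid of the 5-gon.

559/199

Apply the surveyor's formula. First the cross-terms c_i = x_i·y_{i+1} − x_{i+1}·y_i:
  -75, -179, 59, 80, -84  ⇒  2A = -199, A = -99.5.
Then Σ (x_i + x_{i+1})·c_i = -1677, so x̄ = -1677 / (6·(-99.5)) = 559/199.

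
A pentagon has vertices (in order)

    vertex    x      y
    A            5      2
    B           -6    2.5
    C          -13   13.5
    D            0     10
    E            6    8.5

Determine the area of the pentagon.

122.25

Σ = (24.5) + (-48.5) + (-130) + (-60) + (-30.5) = -244.5
Area = |Σ|/2 = 122.25.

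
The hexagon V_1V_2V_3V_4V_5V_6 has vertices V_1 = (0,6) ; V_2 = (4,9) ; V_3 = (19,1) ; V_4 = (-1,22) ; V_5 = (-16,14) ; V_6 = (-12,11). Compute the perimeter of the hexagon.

86

|V_1V_2| = √((4)² + (3)²) = √25 = 5
|V_2V_3| = √((15)² + (-8)²) = √289 = 17
|V_3V_4| = √((-20)² + (21)²) = √841 = 29
|V_4V_5| = √((-15)² + (-8)²) = √289 = 17
|V_5V_6| = √((4)² + (-3)²) = √25 = 5
|V_6V_1| = √((12)² + (-5)²) = √169 = 13
Perimeter = 5 + 17 + 29 + 17 + 5 + 13 = 86.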